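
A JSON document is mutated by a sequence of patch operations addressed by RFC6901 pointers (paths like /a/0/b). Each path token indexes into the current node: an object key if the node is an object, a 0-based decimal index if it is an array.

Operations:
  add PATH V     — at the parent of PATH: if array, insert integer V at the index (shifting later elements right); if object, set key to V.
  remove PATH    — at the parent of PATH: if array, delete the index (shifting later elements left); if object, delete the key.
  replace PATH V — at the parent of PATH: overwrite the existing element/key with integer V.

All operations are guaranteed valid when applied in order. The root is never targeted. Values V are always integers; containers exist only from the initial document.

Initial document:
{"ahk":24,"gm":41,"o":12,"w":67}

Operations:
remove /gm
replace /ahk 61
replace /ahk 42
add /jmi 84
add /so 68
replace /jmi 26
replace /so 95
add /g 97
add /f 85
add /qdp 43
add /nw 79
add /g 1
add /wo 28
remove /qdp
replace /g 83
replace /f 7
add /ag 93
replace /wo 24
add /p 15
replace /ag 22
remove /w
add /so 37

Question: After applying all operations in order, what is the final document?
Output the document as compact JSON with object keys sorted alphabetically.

Answer: {"ag":22,"ahk":42,"f":7,"g":83,"jmi":26,"nw":79,"o":12,"p":15,"so":37,"wo":24}

Derivation:
After op 1 (remove /gm): {"ahk":24,"o":12,"w":67}
After op 2 (replace /ahk 61): {"ahk":61,"o":12,"w":67}
After op 3 (replace /ahk 42): {"ahk":42,"o":12,"w":67}
After op 4 (add /jmi 84): {"ahk":42,"jmi":84,"o":12,"w":67}
After op 5 (add /so 68): {"ahk":42,"jmi":84,"o":12,"so":68,"w":67}
After op 6 (replace /jmi 26): {"ahk":42,"jmi":26,"o":12,"so":68,"w":67}
After op 7 (replace /so 95): {"ahk":42,"jmi":26,"o":12,"so":95,"w":67}
After op 8 (add /g 97): {"ahk":42,"g":97,"jmi":26,"o":12,"so":95,"w":67}
After op 9 (add /f 85): {"ahk":42,"f":85,"g":97,"jmi":26,"o":12,"so":95,"w":67}
After op 10 (add /qdp 43): {"ahk":42,"f":85,"g":97,"jmi":26,"o":12,"qdp":43,"so":95,"w":67}
After op 11 (add /nw 79): {"ahk":42,"f":85,"g":97,"jmi":26,"nw":79,"o":12,"qdp":43,"so":95,"w":67}
After op 12 (add /g 1): {"ahk":42,"f":85,"g":1,"jmi":26,"nw":79,"o":12,"qdp":43,"so":95,"w":67}
After op 13 (add /wo 28): {"ahk":42,"f":85,"g":1,"jmi":26,"nw":79,"o":12,"qdp":43,"so":95,"w":67,"wo":28}
After op 14 (remove /qdp): {"ahk":42,"f":85,"g":1,"jmi":26,"nw":79,"o":12,"so":95,"w":67,"wo":28}
After op 15 (replace /g 83): {"ahk":42,"f":85,"g":83,"jmi":26,"nw":79,"o":12,"so":95,"w":67,"wo":28}
After op 16 (replace /f 7): {"ahk":42,"f":7,"g":83,"jmi":26,"nw":79,"o":12,"so":95,"w":67,"wo":28}
After op 17 (add /ag 93): {"ag":93,"ahk":42,"f":7,"g":83,"jmi":26,"nw":79,"o":12,"so":95,"w":67,"wo":28}
After op 18 (replace /wo 24): {"ag":93,"ahk":42,"f":7,"g":83,"jmi":26,"nw":79,"o":12,"so":95,"w":67,"wo":24}
After op 19 (add /p 15): {"ag":93,"ahk":42,"f":7,"g":83,"jmi":26,"nw":79,"o":12,"p":15,"so":95,"w":67,"wo":24}
After op 20 (replace /ag 22): {"ag":22,"ahk":42,"f":7,"g":83,"jmi":26,"nw":79,"o":12,"p":15,"so":95,"w":67,"wo":24}
After op 21 (remove /w): {"ag":22,"ahk":42,"f":7,"g":83,"jmi":26,"nw":79,"o":12,"p":15,"so":95,"wo":24}
After op 22 (add /so 37): {"ag":22,"ahk":42,"f":7,"g":83,"jmi":26,"nw":79,"o":12,"p":15,"so":37,"wo":24}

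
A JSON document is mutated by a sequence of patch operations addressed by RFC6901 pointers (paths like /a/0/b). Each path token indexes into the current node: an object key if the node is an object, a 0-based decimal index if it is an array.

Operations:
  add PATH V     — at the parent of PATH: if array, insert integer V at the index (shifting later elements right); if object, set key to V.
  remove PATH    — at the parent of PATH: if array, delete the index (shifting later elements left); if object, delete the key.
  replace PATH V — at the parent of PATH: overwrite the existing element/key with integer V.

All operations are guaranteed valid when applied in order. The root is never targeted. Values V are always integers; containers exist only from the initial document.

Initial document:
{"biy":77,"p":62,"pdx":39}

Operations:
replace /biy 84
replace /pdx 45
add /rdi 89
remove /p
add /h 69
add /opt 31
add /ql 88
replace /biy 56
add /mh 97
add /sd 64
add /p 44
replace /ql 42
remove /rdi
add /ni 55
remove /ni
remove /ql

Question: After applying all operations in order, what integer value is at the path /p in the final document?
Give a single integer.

After op 1 (replace /biy 84): {"biy":84,"p":62,"pdx":39}
After op 2 (replace /pdx 45): {"biy":84,"p":62,"pdx":45}
After op 3 (add /rdi 89): {"biy":84,"p":62,"pdx":45,"rdi":89}
After op 4 (remove /p): {"biy":84,"pdx":45,"rdi":89}
After op 5 (add /h 69): {"biy":84,"h":69,"pdx":45,"rdi":89}
After op 6 (add /opt 31): {"biy":84,"h":69,"opt":31,"pdx":45,"rdi":89}
After op 7 (add /ql 88): {"biy":84,"h":69,"opt":31,"pdx":45,"ql":88,"rdi":89}
After op 8 (replace /biy 56): {"biy":56,"h":69,"opt":31,"pdx":45,"ql":88,"rdi":89}
After op 9 (add /mh 97): {"biy":56,"h":69,"mh":97,"opt":31,"pdx":45,"ql":88,"rdi":89}
After op 10 (add /sd 64): {"biy":56,"h":69,"mh":97,"opt":31,"pdx":45,"ql":88,"rdi":89,"sd":64}
After op 11 (add /p 44): {"biy":56,"h":69,"mh":97,"opt":31,"p":44,"pdx":45,"ql":88,"rdi":89,"sd":64}
After op 12 (replace /ql 42): {"biy":56,"h":69,"mh":97,"opt":31,"p":44,"pdx":45,"ql":42,"rdi":89,"sd":64}
After op 13 (remove /rdi): {"biy":56,"h":69,"mh":97,"opt":31,"p":44,"pdx":45,"ql":42,"sd":64}
After op 14 (add /ni 55): {"biy":56,"h":69,"mh":97,"ni":55,"opt":31,"p":44,"pdx":45,"ql":42,"sd":64}
After op 15 (remove /ni): {"biy":56,"h":69,"mh":97,"opt":31,"p":44,"pdx":45,"ql":42,"sd":64}
After op 16 (remove /ql): {"biy":56,"h":69,"mh":97,"opt":31,"p":44,"pdx":45,"sd":64}
Value at /p: 44

Answer: 44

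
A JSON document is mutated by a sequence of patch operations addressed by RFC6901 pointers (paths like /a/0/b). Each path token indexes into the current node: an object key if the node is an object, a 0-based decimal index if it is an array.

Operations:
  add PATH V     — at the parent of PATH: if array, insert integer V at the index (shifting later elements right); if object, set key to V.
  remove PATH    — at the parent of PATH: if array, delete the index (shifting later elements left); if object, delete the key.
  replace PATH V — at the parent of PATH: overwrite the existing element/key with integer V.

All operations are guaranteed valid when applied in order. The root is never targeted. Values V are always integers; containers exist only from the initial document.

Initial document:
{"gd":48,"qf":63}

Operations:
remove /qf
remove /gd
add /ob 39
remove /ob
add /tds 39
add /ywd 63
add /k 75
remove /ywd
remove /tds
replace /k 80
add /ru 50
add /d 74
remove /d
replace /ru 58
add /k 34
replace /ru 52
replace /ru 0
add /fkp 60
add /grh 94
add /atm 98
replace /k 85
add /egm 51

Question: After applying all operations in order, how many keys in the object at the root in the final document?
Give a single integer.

After op 1 (remove /qf): {"gd":48}
After op 2 (remove /gd): {}
After op 3 (add /ob 39): {"ob":39}
After op 4 (remove /ob): {}
After op 5 (add /tds 39): {"tds":39}
After op 6 (add /ywd 63): {"tds":39,"ywd":63}
After op 7 (add /k 75): {"k":75,"tds":39,"ywd":63}
After op 8 (remove /ywd): {"k":75,"tds":39}
After op 9 (remove /tds): {"k":75}
After op 10 (replace /k 80): {"k":80}
After op 11 (add /ru 50): {"k":80,"ru":50}
After op 12 (add /d 74): {"d":74,"k":80,"ru":50}
After op 13 (remove /d): {"k":80,"ru":50}
After op 14 (replace /ru 58): {"k":80,"ru":58}
After op 15 (add /k 34): {"k":34,"ru":58}
After op 16 (replace /ru 52): {"k":34,"ru":52}
After op 17 (replace /ru 0): {"k":34,"ru":0}
After op 18 (add /fkp 60): {"fkp":60,"k":34,"ru":0}
After op 19 (add /grh 94): {"fkp":60,"grh":94,"k":34,"ru":0}
After op 20 (add /atm 98): {"atm":98,"fkp":60,"grh":94,"k":34,"ru":0}
After op 21 (replace /k 85): {"atm":98,"fkp":60,"grh":94,"k":85,"ru":0}
After op 22 (add /egm 51): {"atm":98,"egm":51,"fkp":60,"grh":94,"k":85,"ru":0}
Size at the root: 6

Answer: 6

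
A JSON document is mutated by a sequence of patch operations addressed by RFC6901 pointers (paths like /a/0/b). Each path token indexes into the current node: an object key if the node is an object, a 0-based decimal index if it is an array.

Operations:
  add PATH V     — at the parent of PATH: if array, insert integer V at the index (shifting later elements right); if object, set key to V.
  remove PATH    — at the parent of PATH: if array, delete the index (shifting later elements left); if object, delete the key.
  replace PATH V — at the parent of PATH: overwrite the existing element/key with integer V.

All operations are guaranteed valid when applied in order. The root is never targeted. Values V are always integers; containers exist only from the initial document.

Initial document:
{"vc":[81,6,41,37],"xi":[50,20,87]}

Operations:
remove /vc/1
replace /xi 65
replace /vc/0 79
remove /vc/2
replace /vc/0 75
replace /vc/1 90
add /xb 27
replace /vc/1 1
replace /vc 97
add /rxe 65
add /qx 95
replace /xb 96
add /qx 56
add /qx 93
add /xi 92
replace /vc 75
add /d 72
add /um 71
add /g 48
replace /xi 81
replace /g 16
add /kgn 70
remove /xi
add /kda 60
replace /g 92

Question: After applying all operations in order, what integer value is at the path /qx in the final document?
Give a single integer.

Answer: 93

Derivation:
After op 1 (remove /vc/1): {"vc":[81,41,37],"xi":[50,20,87]}
After op 2 (replace /xi 65): {"vc":[81,41,37],"xi":65}
After op 3 (replace /vc/0 79): {"vc":[79,41,37],"xi":65}
After op 4 (remove /vc/2): {"vc":[79,41],"xi":65}
After op 5 (replace /vc/0 75): {"vc":[75,41],"xi":65}
After op 6 (replace /vc/1 90): {"vc":[75,90],"xi":65}
After op 7 (add /xb 27): {"vc":[75,90],"xb":27,"xi":65}
After op 8 (replace /vc/1 1): {"vc":[75,1],"xb":27,"xi":65}
After op 9 (replace /vc 97): {"vc":97,"xb":27,"xi":65}
After op 10 (add /rxe 65): {"rxe":65,"vc":97,"xb":27,"xi":65}
After op 11 (add /qx 95): {"qx":95,"rxe":65,"vc":97,"xb":27,"xi":65}
After op 12 (replace /xb 96): {"qx":95,"rxe":65,"vc":97,"xb":96,"xi":65}
After op 13 (add /qx 56): {"qx":56,"rxe":65,"vc":97,"xb":96,"xi":65}
After op 14 (add /qx 93): {"qx":93,"rxe":65,"vc":97,"xb":96,"xi":65}
After op 15 (add /xi 92): {"qx":93,"rxe":65,"vc":97,"xb":96,"xi":92}
After op 16 (replace /vc 75): {"qx":93,"rxe":65,"vc":75,"xb":96,"xi":92}
After op 17 (add /d 72): {"d":72,"qx":93,"rxe":65,"vc":75,"xb":96,"xi":92}
After op 18 (add /um 71): {"d":72,"qx":93,"rxe":65,"um":71,"vc":75,"xb":96,"xi":92}
After op 19 (add /g 48): {"d":72,"g":48,"qx":93,"rxe":65,"um":71,"vc":75,"xb":96,"xi":92}
After op 20 (replace /xi 81): {"d":72,"g":48,"qx":93,"rxe":65,"um":71,"vc":75,"xb":96,"xi":81}
After op 21 (replace /g 16): {"d":72,"g":16,"qx":93,"rxe":65,"um":71,"vc":75,"xb":96,"xi":81}
After op 22 (add /kgn 70): {"d":72,"g":16,"kgn":70,"qx":93,"rxe":65,"um":71,"vc":75,"xb":96,"xi":81}
After op 23 (remove /xi): {"d":72,"g":16,"kgn":70,"qx":93,"rxe":65,"um":71,"vc":75,"xb":96}
After op 24 (add /kda 60): {"d":72,"g":16,"kda":60,"kgn":70,"qx":93,"rxe":65,"um":71,"vc":75,"xb":96}
After op 25 (replace /g 92): {"d":72,"g":92,"kda":60,"kgn":70,"qx":93,"rxe":65,"um":71,"vc":75,"xb":96}
Value at /qx: 93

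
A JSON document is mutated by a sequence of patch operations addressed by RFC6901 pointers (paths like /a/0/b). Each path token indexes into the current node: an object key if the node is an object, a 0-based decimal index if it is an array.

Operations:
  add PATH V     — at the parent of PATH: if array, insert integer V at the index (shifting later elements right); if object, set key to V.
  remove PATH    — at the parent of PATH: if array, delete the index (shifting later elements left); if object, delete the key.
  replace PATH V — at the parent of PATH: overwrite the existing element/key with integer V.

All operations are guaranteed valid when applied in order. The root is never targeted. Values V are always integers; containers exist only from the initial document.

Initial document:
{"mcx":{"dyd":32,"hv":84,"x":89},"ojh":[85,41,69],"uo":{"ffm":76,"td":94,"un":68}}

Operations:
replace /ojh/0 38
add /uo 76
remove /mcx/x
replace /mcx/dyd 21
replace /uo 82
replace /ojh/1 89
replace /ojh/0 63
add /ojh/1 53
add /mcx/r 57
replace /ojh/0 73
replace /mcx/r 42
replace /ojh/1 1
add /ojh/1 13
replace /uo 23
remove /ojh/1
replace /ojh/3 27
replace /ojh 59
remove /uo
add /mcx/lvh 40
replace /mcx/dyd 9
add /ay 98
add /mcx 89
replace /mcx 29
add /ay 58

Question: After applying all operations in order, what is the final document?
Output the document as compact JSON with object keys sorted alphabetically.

After op 1 (replace /ojh/0 38): {"mcx":{"dyd":32,"hv":84,"x":89},"ojh":[38,41,69],"uo":{"ffm":76,"td":94,"un":68}}
After op 2 (add /uo 76): {"mcx":{"dyd":32,"hv":84,"x":89},"ojh":[38,41,69],"uo":76}
After op 3 (remove /mcx/x): {"mcx":{"dyd":32,"hv":84},"ojh":[38,41,69],"uo":76}
After op 4 (replace /mcx/dyd 21): {"mcx":{"dyd":21,"hv":84},"ojh":[38,41,69],"uo":76}
After op 5 (replace /uo 82): {"mcx":{"dyd":21,"hv":84},"ojh":[38,41,69],"uo":82}
After op 6 (replace /ojh/1 89): {"mcx":{"dyd":21,"hv":84},"ojh":[38,89,69],"uo":82}
After op 7 (replace /ojh/0 63): {"mcx":{"dyd":21,"hv":84},"ojh":[63,89,69],"uo":82}
After op 8 (add /ojh/1 53): {"mcx":{"dyd":21,"hv":84},"ojh":[63,53,89,69],"uo":82}
After op 9 (add /mcx/r 57): {"mcx":{"dyd":21,"hv":84,"r":57},"ojh":[63,53,89,69],"uo":82}
After op 10 (replace /ojh/0 73): {"mcx":{"dyd":21,"hv":84,"r":57},"ojh":[73,53,89,69],"uo":82}
After op 11 (replace /mcx/r 42): {"mcx":{"dyd":21,"hv":84,"r":42},"ojh":[73,53,89,69],"uo":82}
After op 12 (replace /ojh/1 1): {"mcx":{"dyd":21,"hv":84,"r":42},"ojh":[73,1,89,69],"uo":82}
After op 13 (add /ojh/1 13): {"mcx":{"dyd":21,"hv":84,"r":42},"ojh":[73,13,1,89,69],"uo":82}
After op 14 (replace /uo 23): {"mcx":{"dyd":21,"hv":84,"r":42},"ojh":[73,13,1,89,69],"uo":23}
After op 15 (remove /ojh/1): {"mcx":{"dyd":21,"hv":84,"r":42},"ojh":[73,1,89,69],"uo":23}
After op 16 (replace /ojh/3 27): {"mcx":{"dyd":21,"hv":84,"r":42},"ojh":[73,1,89,27],"uo":23}
After op 17 (replace /ojh 59): {"mcx":{"dyd":21,"hv":84,"r":42},"ojh":59,"uo":23}
After op 18 (remove /uo): {"mcx":{"dyd":21,"hv":84,"r":42},"ojh":59}
After op 19 (add /mcx/lvh 40): {"mcx":{"dyd":21,"hv":84,"lvh":40,"r":42},"ojh":59}
After op 20 (replace /mcx/dyd 9): {"mcx":{"dyd":9,"hv":84,"lvh":40,"r":42},"ojh":59}
After op 21 (add /ay 98): {"ay":98,"mcx":{"dyd":9,"hv":84,"lvh":40,"r":42},"ojh":59}
After op 22 (add /mcx 89): {"ay":98,"mcx":89,"ojh":59}
After op 23 (replace /mcx 29): {"ay":98,"mcx":29,"ojh":59}
After op 24 (add /ay 58): {"ay":58,"mcx":29,"ojh":59}

Answer: {"ay":58,"mcx":29,"ojh":59}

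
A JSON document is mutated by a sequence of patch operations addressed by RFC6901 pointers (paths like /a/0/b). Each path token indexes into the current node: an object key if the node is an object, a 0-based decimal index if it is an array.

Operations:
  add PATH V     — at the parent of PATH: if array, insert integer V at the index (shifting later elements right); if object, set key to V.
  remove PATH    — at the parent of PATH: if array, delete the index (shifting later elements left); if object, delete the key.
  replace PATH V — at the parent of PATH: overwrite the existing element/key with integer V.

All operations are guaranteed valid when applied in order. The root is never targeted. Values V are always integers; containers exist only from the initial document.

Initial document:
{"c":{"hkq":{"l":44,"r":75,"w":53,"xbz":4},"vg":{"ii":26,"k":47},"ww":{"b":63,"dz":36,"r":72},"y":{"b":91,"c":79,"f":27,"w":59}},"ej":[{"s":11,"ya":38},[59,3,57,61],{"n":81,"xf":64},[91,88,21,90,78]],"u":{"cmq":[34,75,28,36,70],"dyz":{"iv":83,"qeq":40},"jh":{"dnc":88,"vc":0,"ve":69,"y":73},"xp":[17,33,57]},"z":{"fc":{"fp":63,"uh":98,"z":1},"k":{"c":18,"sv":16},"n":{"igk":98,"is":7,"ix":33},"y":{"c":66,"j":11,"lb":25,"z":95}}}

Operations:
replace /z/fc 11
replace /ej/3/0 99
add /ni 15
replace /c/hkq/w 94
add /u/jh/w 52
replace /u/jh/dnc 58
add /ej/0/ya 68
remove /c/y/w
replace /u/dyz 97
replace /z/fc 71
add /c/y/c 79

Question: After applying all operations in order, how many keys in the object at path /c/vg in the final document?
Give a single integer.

Answer: 2

Derivation:
After op 1 (replace /z/fc 11): {"c":{"hkq":{"l":44,"r":75,"w":53,"xbz":4},"vg":{"ii":26,"k":47},"ww":{"b":63,"dz":36,"r":72},"y":{"b":91,"c":79,"f":27,"w":59}},"ej":[{"s":11,"ya":38},[59,3,57,61],{"n":81,"xf":64},[91,88,21,90,78]],"u":{"cmq":[34,75,28,36,70],"dyz":{"iv":83,"qeq":40},"jh":{"dnc":88,"vc":0,"ve":69,"y":73},"xp":[17,33,57]},"z":{"fc":11,"k":{"c":18,"sv":16},"n":{"igk":98,"is":7,"ix":33},"y":{"c":66,"j":11,"lb":25,"z":95}}}
After op 2 (replace /ej/3/0 99): {"c":{"hkq":{"l":44,"r":75,"w":53,"xbz":4},"vg":{"ii":26,"k":47},"ww":{"b":63,"dz":36,"r":72},"y":{"b":91,"c":79,"f":27,"w":59}},"ej":[{"s":11,"ya":38},[59,3,57,61],{"n":81,"xf":64},[99,88,21,90,78]],"u":{"cmq":[34,75,28,36,70],"dyz":{"iv":83,"qeq":40},"jh":{"dnc":88,"vc":0,"ve":69,"y":73},"xp":[17,33,57]},"z":{"fc":11,"k":{"c":18,"sv":16},"n":{"igk":98,"is":7,"ix":33},"y":{"c":66,"j":11,"lb":25,"z":95}}}
After op 3 (add /ni 15): {"c":{"hkq":{"l":44,"r":75,"w":53,"xbz":4},"vg":{"ii":26,"k":47},"ww":{"b":63,"dz":36,"r":72},"y":{"b":91,"c":79,"f":27,"w":59}},"ej":[{"s":11,"ya":38},[59,3,57,61],{"n":81,"xf":64},[99,88,21,90,78]],"ni":15,"u":{"cmq":[34,75,28,36,70],"dyz":{"iv":83,"qeq":40},"jh":{"dnc":88,"vc":0,"ve":69,"y":73},"xp":[17,33,57]},"z":{"fc":11,"k":{"c":18,"sv":16},"n":{"igk":98,"is":7,"ix":33},"y":{"c":66,"j":11,"lb":25,"z":95}}}
After op 4 (replace /c/hkq/w 94): {"c":{"hkq":{"l":44,"r":75,"w":94,"xbz":4},"vg":{"ii":26,"k":47},"ww":{"b":63,"dz":36,"r":72},"y":{"b":91,"c":79,"f":27,"w":59}},"ej":[{"s":11,"ya":38},[59,3,57,61],{"n":81,"xf":64},[99,88,21,90,78]],"ni":15,"u":{"cmq":[34,75,28,36,70],"dyz":{"iv":83,"qeq":40},"jh":{"dnc":88,"vc":0,"ve":69,"y":73},"xp":[17,33,57]},"z":{"fc":11,"k":{"c":18,"sv":16},"n":{"igk":98,"is":7,"ix":33},"y":{"c":66,"j":11,"lb":25,"z":95}}}
After op 5 (add /u/jh/w 52): {"c":{"hkq":{"l":44,"r":75,"w":94,"xbz":4},"vg":{"ii":26,"k":47},"ww":{"b":63,"dz":36,"r":72},"y":{"b":91,"c":79,"f":27,"w":59}},"ej":[{"s":11,"ya":38},[59,3,57,61],{"n":81,"xf":64},[99,88,21,90,78]],"ni":15,"u":{"cmq":[34,75,28,36,70],"dyz":{"iv":83,"qeq":40},"jh":{"dnc":88,"vc":0,"ve":69,"w":52,"y":73},"xp":[17,33,57]},"z":{"fc":11,"k":{"c":18,"sv":16},"n":{"igk":98,"is":7,"ix":33},"y":{"c":66,"j":11,"lb":25,"z":95}}}
After op 6 (replace /u/jh/dnc 58): {"c":{"hkq":{"l":44,"r":75,"w":94,"xbz":4},"vg":{"ii":26,"k":47},"ww":{"b":63,"dz":36,"r":72},"y":{"b":91,"c":79,"f":27,"w":59}},"ej":[{"s":11,"ya":38},[59,3,57,61],{"n":81,"xf":64},[99,88,21,90,78]],"ni":15,"u":{"cmq":[34,75,28,36,70],"dyz":{"iv":83,"qeq":40},"jh":{"dnc":58,"vc":0,"ve":69,"w":52,"y":73},"xp":[17,33,57]},"z":{"fc":11,"k":{"c":18,"sv":16},"n":{"igk":98,"is":7,"ix":33},"y":{"c":66,"j":11,"lb":25,"z":95}}}
After op 7 (add /ej/0/ya 68): {"c":{"hkq":{"l":44,"r":75,"w":94,"xbz":4},"vg":{"ii":26,"k":47},"ww":{"b":63,"dz":36,"r":72},"y":{"b":91,"c":79,"f":27,"w":59}},"ej":[{"s":11,"ya":68},[59,3,57,61],{"n":81,"xf":64},[99,88,21,90,78]],"ni":15,"u":{"cmq":[34,75,28,36,70],"dyz":{"iv":83,"qeq":40},"jh":{"dnc":58,"vc":0,"ve":69,"w":52,"y":73},"xp":[17,33,57]},"z":{"fc":11,"k":{"c":18,"sv":16},"n":{"igk":98,"is":7,"ix":33},"y":{"c":66,"j":11,"lb":25,"z":95}}}
After op 8 (remove /c/y/w): {"c":{"hkq":{"l":44,"r":75,"w":94,"xbz":4},"vg":{"ii":26,"k":47},"ww":{"b":63,"dz":36,"r":72},"y":{"b":91,"c":79,"f":27}},"ej":[{"s":11,"ya":68},[59,3,57,61],{"n":81,"xf":64},[99,88,21,90,78]],"ni":15,"u":{"cmq":[34,75,28,36,70],"dyz":{"iv":83,"qeq":40},"jh":{"dnc":58,"vc":0,"ve":69,"w":52,"y":73},"xp":[17,33,57]},"z":{"fc":11,"k":{"c":18,"sv":16},"n":{"igk":98,"is":7,"ix":33},"y":{"c":66,"j":11,"lb":25,"z":95}}}
After op 9 (replace /u/dyz 97): {"c":{"hkq":{"l":44,"r":75,"w":94,"xbz":4},"vg":{"ii":26,"k":47},"ww":{"b":63,"dz":36,"r":72},"y":{"b":91,"c":79,"f":27}},"ej":[{"s":11,"ya":68},[59,3,57,61],{"n":81,"xf":64},[99,88,21,90,78]],"ni":15,"u":{"cmq":[34,75,28,36,70],"dyz":97,"jh":{"dnc":58,"vc":0,"ve":69,"w":52,"y":73},"xp":[17,33,57]},"z":{"fc":11,"k":{"c":18,"sv":16},"n":{"igk":98,"is":7,"ix":33},"y":{"c":66,"j":11,"lb":25,"z":95}}}
After op 10 (replace /z/fc 71): {"c":{"hkq":{"l":44,"r":75,"w":94,"xbz":4},"vg":{"ii":26,"k":47},"ww":{"b":63,"dz":36,"r":72},"y":{"b":91,"c":79,"f":27}},"ej":[{"s":11,"ya":68},[59,3,57,61],{"n":81,"xf":64},[99,88,21,90,78]],"ni":15,"u":{"cmq":[34,75,28,36,70],"dyz":97,"jh":{"dnc":58,"vc":0,"ve":69,"w":52,"y":73},"xp":[17,33,57]},"z":{"fc":71,"k":{"c":18,"sv":16},"n":{"igk":98,"is":7,"ix":33},"y":{"c":66,"j":11,"lb":25,"z":95}}}
After op 11 (add /c/y/c 79): {"c":{"hkq":{"l":44,"r":75,"w":94,"xbz":4},"vg":{"ii":26,"k":47},"ww":{"b":63,"dz":36,"r":72},"y":{"b":91,"c":79,"f":27}},"ej":[{"s":11,"ya":68},[59,3,57,61],{"n":81,"xf":64},[99,88,21,90,78]],"ni":15,"u":{"cmq":[34,75,28,36,70],"dyz":97,"jh":{"dnc":58,"vc":0,"ve":69,"w":52,"y":73},"xp":[17,33,57]},"z":{"fc":71,"k":{"c":18,"sv":16},"n":{"igk":98,"is":7,"ix":33},"y":{"c":66,"j":11,"lb":25,"z":95}}}
Size at path /c/vg: 2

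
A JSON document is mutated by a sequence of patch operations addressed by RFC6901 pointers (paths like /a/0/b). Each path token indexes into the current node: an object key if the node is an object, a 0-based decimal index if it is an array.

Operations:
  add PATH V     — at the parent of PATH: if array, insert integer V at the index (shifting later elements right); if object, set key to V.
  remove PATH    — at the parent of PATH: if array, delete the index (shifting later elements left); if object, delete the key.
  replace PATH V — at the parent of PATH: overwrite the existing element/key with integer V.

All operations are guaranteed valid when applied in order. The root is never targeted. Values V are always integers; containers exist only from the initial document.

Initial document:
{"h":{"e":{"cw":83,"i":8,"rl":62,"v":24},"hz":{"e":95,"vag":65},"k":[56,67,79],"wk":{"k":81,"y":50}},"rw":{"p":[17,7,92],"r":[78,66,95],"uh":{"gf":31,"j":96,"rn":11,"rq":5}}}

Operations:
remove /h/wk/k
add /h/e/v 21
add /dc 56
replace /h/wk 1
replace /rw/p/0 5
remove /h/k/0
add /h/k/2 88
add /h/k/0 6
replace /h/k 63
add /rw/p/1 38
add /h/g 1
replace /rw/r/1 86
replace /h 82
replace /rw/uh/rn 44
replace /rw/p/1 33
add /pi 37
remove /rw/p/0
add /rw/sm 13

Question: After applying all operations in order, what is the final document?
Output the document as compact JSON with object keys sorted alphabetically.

After op 1 (remove /h/wk/k): {"h":{"e":{"cw":83,"i":8,"rl":62,"v":24},"hz":{"e":95,"vag":65},"k":[56,67,79],"wk":{"y":50}},"rw":{"p":[17,7,92],"r":[78,66,95],"uh":{"gf":31,"j":96,"rn":11,"rq":5}}}
After op 2 (add /h/e/v 21): {"h":{"e":{"cw":83,"i":8,"rl":62,"v":21},"hz":{"e":95,"vag":65},"k":[56,67,79],"wk":{"y":50}},"rw":{"p":[17,7,92],"r":[78,66,95],"uh":{"gf":31,"j":96,"rn":11,"rq":5}}}
After op 3 (add /dc 56): {"dc":56,"h":{"e":{"cw":83,"i":8,"rl":62,"v":21},"hz":{"e":95,"vag":65},"k":[56,67,79],"wk":{"y":50}},"rw":{"p":[17,7,92],"r":[78,66,95],"uh":{"gf":31,"j":96,"rn":11,"rq":5}}}
After op 4 (replace /h/wk 1): {"dc":56,"h":{"e":{"cw":83,"i":8,"rl":62,"v":21},"hz":{"e":95,"vag":65},"k":[56,67,79],"wk":1},"rw":{"p":[17,7,92],"r":[78,66,95],"uh":{"gf":31,"j":96,"rn":11,"rq":5}}}
After op 5 (replace /rw/p/0 5): {"dc":56,"h":{"e":{"cw":83,"i":8,"rl":62,"v":21},"hz":{"e":95,"vag":65},"k":[56,67,79],"wk":1},"rw":{"p":[5,7,92],"r":[78,66,95],"uh":{"gf":31,"j":96,"rn":11,"rq":5}}}
After op 6 (remove /h/k/0): {"dc":56,"h":{"e":{"cw":83,"i":8,"rl":62,"v":21},"hz":{"e":95,"vag":65},"k":[67,79],"wk":1},"rw":{"p":[5,7,92],"r":[78,66,95],"uh":{"gf":31,"j":96,"rn":11,"rq":5}}}
After op 7 (add /h/k/2 88): {"dc":56,"h":{"e":{"cw":83,"i":8,"rl":62,"v":21},"hz":{"e":95,"vag":65},"k":[67,79,88],"wk":1},"rw":{"p":[5,7,92],"r":[78,66,95],"uh":{"gf":31,"j":96,"rn":11,"rq":5}}}
After op 8 (add /h/k/0 6): {"dc":56,"h":{"e":{"cw":83,"i":8,"rl":62,"v":21},"hz":{"e":95,"vag":65},"k":[6,67,79,88],"wk":1},"rw":{"p":[5,7,92],"r":[78,66,95],"uh":{"gf":31,"j":96,"rn":11,"rq":5}}}
After op 9 (replace /h/k 63): {"dc":56,"h":{"e":{"cw":83,"i":8,"rl":62,"v":21},"hz":{"e":95,"vag":65},"k":63,"wk":1},"rw":{"p":[5,7,92],"r":[78,66,95],"uh":{"gf":31,"j":96,"rn":11,"rq":5}}}
After op 10 (add /rw/p/1 38): {"dc":56,"h":{"e":{"cw":83,"i":8,"rl":62,"v":21},"hz":{"e":95,"vag":65},"k":63,"wk":1},"rw":{"p":[5,38,7,92],"r":[78,66,95],"uh":{"gf":31,"j":96,"rn":11,"rq":5}}}
After op 11 (add /h/g 1): {"dc":56,"h":{"e":{"cw":83,"i":8,"rl":62,"v":21},"g":1,"hz":{"e":95,"vag":65},"k":63,"wk":1},"rw":{"p":[5,38,7,92],"r":[78,66,95],"uh":{"gf":31,"j":96,"rn":11,"rq":5}}}
After op 12 (replace /rw/r/1 86): {"dc":56,"h":{"e":{"cw":83,"i":8,"rl":62,"v":21},"g":1,"hz":{"e":95,"vag":65},"k":63,"wk":1},"rw":{"p":[5,38,7,92],"r":[78,86,95],"uh":{"gf":31,"j":96,"rn":11,"rq":5}}}
After op 13 (replace /h 82): {"dc":56,"h":82,"rw":{"p":[5,38,7,92],"r":[78,86,95],"uh":{"gf":31,"j":96,"rn":11,"rq":5}}}
After op 14 (replace /rw/uh/rn 44): {"dc":56,"h":82,"rw":{"p":[5,38,7,92],"r":[78,86,95],"uh":{"gf":31,"j":96,"rn":44,"rq":5}}}
After op 15 (replace /rw/p/1 33): {"dc":56,"h":82,"rw":{"p":[5,33,7,92],"r":[78,86,95],"uh":{"gf":31,"j":96,"rn":44,"rq":5}}}
After op 16 (add /pi 37): {"dc":56,"h":82,"pi":37,"rw":{"p":[5,33,7,92],"r":[78,86,95],"uh":{"gf":31,"j":96,"rn":44,"rq":5}}}
After op 17 (remove /rw/p/0): {"dc":56,"h":82,"pi":37,"rw":{"p":[33,7,92],"r":[78,86,95],"uh":{"gf":31,"j":96,"rn":44,"rq":5}}}
After op 18 (add /rw/sm 13): {"dc":56,"h":82,"pi":37,"rw":{"p":[33,7,92],"r":[78,86,95],"sm":13,"uh":{"gf":31,"j":96,"rn":44,"rq":5}}}

Answer: {"dc":56,"h":82,"pi":37,"rw":{"p":[33,7,92],"r":[78,86,95],"sm":13,"uh":{"gf":31,"j":96,"rn":44,"rq":5}}}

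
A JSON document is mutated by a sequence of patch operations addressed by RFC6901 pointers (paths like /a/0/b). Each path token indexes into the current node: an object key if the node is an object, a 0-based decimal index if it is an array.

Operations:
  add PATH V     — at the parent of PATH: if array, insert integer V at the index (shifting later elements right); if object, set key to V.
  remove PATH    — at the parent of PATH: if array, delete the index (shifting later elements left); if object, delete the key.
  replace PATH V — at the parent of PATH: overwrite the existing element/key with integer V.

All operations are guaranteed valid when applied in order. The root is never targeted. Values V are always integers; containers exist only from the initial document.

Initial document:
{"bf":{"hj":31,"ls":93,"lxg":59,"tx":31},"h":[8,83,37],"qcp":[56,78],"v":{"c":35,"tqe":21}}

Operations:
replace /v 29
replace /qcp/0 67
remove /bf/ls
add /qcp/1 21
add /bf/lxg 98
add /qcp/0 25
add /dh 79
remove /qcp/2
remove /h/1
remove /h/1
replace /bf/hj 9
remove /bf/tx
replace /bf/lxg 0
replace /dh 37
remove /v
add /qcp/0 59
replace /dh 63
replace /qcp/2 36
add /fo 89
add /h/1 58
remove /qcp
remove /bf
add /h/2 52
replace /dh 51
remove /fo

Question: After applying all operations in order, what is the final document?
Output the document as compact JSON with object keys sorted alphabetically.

Answer: {"dh":51,"h":[8,58,52]}

Derivation:
After op 1 (replace /v 29): {"bf":{"hj":31,"ls":93,"lxg":59,"tx":31},"h":[8,83,37],"qcp":[56,78],"v":29}
After op 2 (replace /qcp/0 67): {"bf":{"hj":31,"ls":93,"lxg":59,"tx":31},"h":[8,83,37],"qcp":[67,78],"v":29}
After op 3 (remove /bf/ls): {"bf":{"hj":31,"lxg":59,"tx":31},"h":[8,83,37],"qcp":[67,78],"v":29}
After op 4 (add /qcp/1 21): {"bf":{"hj":31,"lxg":59,"tx":31},"h":[8,83,37],"qcp":[67,21,78],"v":29}
After op 5 (add /bf/lxg 98): {"bf":{"hj":31,"lxg":98,"tx":31},"h":[8,83,37],"qcp":[67,21,78],"v":29}
After op 6 (add /qcp/0 25): {"bf":{"hj":31,"lxg":98,"tx":31},"h":[8,83,37],"qcp":[25,67,21,78],"v":29}
After op 7 (add /dh 79): {"bf":{"hj":31,"lxg":98,"tx":31},"dh":79,"h":[8,83,37],"qcp":[25,67,21,78],"v":29}
After op 8 (remove /qcp/2): {"bf":{"hj":31,"lxg":98,"tx":31},"dh":79,"h":[8,83,37],"qcp":[25,67,78],"v":29}
After op 9 (remove /h/1): {"bf":{"hj":31,"lxg":98,"tx":31},"dh":79,"h":[8,37],"qcp":[25,67,78],"v":29}
After op 10 (remove /h/1): {"bf":{"hj":31,"lxg":98,"tx":31},"dh":79,"h":[8],"qcp":[25,67,78],"v":29}
After op 11 (replace /bf/hj 9): {"bf":{"hj":9,"lxg":98,"tx":31},"dh":79,"h":[8],"qcp":[25,67,78],"v":29}
After op 12 (remove /bf/tx): {"bf":{"hj":9,"lxg":98},"dh":79,"h":[8],"qcp":[25,67,78],"v":29}
After op 13 (replace /bf/lxg 0): {"bf":{"hj":9,"lxg":0},"dh":79,"h":[8],"qcp":[25,67,78],"v":29}
After op 14 (replace /dh 37): {"bf":{"hj":9,"lxg":0},"dh":37,"h":[8],"qcp":[25,67,78],"v":29}
After op 15 (remove /v): {"bf":{"hj":9,"lxg":0},"dh":37,"h":[8],"qcp":[25,67,78]}
After op 16 (add /qcp/0 59): {"bf":{"hj":9,"lxg":0},"dh":37,"h":[8],"qcp":[59,25,67,78]}
After op 17 (replace /dh 63): {"bf":{"hj":9,"lxg":0},"dh":63,"h":[8],"qcp":[59,25,67,78]}
After op 18 (replace /qcp/2 36): {"bf":{"hj":9,"lxg":0},"dh":63,"h":[8],"qcp":[59,25,36,78]}
After op 19 (add /fo 89): {"bf":{"hj":9,"lxg":0},"dh":63,"fo":89,"h":[8],"qcp":[59,25,36,78]}
After op 20 (add /h/1 58): {"bf":{"hj":9,"lxg":0},"dh":63,"fo":89,"h":[8,58],"qcp":[59,25,36,78]}
After op 21 (remove /qcp): {"bf":{"hj":9,"lxg":0},"dh":63,"fo":89,"h":[8,58]}
After op 22 (remove /bf): {"dh":63,"fo":89,"h":[8,58]}
After op 23 (add /h/2 52): {"dh":63,"fo":89,"h":[8,58,52]}
After op 24 (replace /dh 51): {"dh":51,"fo":89,"h":[8,58,52]}
After op 25 (remove /fo): {"dh":51,"h":[8,58,52]}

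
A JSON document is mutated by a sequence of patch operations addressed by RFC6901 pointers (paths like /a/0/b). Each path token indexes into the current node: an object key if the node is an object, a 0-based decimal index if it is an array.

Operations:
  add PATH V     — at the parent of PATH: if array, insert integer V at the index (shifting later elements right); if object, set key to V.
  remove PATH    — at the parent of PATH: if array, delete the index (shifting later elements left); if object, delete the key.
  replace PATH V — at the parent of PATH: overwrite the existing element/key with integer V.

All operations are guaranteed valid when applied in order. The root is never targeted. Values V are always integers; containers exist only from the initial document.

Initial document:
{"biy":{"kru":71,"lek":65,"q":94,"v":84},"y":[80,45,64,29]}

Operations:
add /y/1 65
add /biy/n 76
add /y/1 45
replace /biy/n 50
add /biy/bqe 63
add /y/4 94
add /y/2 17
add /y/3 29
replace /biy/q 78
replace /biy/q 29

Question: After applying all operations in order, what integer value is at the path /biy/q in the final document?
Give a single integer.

After op 1 (add /y/1 65): {"biy":{"kru":71,"lek":65,"q":94,"v":84},"y":[80,65,45,64,29]}
After op 2 (add /biy/n 76): {"biy":{"kru":71,"lek":65,"n":76,"q":94,"v":84},"y":[80,65,45,64,29]}
After op 3 (add /y/1 45): {"biy":{"kru":71,"lek":65,"n":76,"q":94,"v":84},"y":[80,45,65,45,64,29]}
After op 4 (replace /biy/n 50): {"biy":{"kru":71,"lek":65,"n":50,"q":94,"v":84},"y":[80,45,65,45,64,29]}
After op 5 (add /biy/bqe 63): {"biy":{"bqe":63,"kru":71,"lek":65,"n":50,"q":94,"v":84},"y":[80,45,65,45,64,29]}
After op 6 (add /y/4 94): {"biy":{"bqe":63,"kru":71,"lek":65,"n":50,"q":94,"v":84},"y":[80,45,65,45,94,64,29]}
After op 7 (add /y/2 17): {"biy":{"bqe":63,"kru":71,"lek":65,"n":50,"q":94,"v":84},"y":[80,45,17,65,45,94,64,29]}
After op 8 (add /y/3 29): {"biy":{"bqe":63,"kru":71,"lek":65,"n":50,"q":94,"v":84},"y":[80,45,17,29,65,45,94,64,29]}
After op 9 (replace /biy/q 78): {"biy":{"bqe":63,"kru":71,"lek":65,"n":50,"q":78,"v":84},"y":[80,45,17,29,65,45,94,64,29]}
After op 10 (replace /biy/q 29): {"biy":{"bqe":63,"kru":71,"lek":65,"n":50,"q":29,"v":84},"y":[80,45,17,29,65,45,94,64,29]}
Value at /biy/q: 29

Answer: 29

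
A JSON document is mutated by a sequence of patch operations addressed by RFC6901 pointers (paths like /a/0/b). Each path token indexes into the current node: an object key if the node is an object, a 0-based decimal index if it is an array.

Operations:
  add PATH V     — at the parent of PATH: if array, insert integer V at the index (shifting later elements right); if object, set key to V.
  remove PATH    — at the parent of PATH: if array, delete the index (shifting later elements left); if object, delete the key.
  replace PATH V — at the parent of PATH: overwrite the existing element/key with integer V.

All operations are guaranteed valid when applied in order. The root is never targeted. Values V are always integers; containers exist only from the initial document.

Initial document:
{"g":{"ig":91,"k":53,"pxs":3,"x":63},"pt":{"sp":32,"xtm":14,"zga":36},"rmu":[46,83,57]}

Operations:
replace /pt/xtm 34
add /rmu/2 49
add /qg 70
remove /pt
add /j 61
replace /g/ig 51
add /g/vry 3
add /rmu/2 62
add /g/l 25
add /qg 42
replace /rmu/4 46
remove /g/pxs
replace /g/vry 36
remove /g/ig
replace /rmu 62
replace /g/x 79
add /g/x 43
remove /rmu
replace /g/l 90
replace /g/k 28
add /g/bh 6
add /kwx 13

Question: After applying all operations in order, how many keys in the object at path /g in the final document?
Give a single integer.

After op 1 (replace /pt/xtm 34): {"g":{"ig":91,"k":53,"pxs":3,"x":63},"pt":{"sp":32,"xtm":34,"zga":36},"rmu":[46,83,57]}
After op 2 (add /rmu/2 49): {"g":{"ig":91,"k":53,"pxs":3,"x":63},"pt":{"sp":32,"xtm":34,"zga":36},"rmu":[46,83,49,57]}
After op 3 (add /qg 70): {"g":{"ig":91,"k":53,"pxs":3,"x":63},"pt":{"sp":32,"xtm":34,"zga":36},"qg":70,"rmu":[46,83,49,57]}
After op 4 (remove /pt): {"g":{"ig":91,"k":53,"pxs":3,"x":63},"qg":70,"rmu":[46,83,49,57]}
After op 5 (add /j 61): {"g":{"ig":91,"k":53,"pxs":3,"x":63},"j":61,"qg":70,"rmu":[46,83,49,57]}
After op 6 (replace /g/ig 51): {"g":{"ig":51,"k":53,"pxs":3,"x":63},"j":61,"qg":70,"rmu":[46,83,49,57]}
After op 7 (add /g/vry 3): {"g":{"ig":51,"k":53,"pxs":3,"vry":3,"x":63},"j":61,"qg":70,"rmu":[46,83,49,57]}
After op 8 (add /rmu/2 62): {"g":{"ig":51,"k":53,"pxs":3,"vry":3,"x":63},"j":61,"qg":70,"rmu":[46,83,62,49,57]}
After op 9 (add /g/l 25): {"g":{"ig":51,"k":53,"l":25,"pxs":3,"vry":3,"x":63},"j":61,"qg":70,"rmu":[46,83,62,49,57]}
After op 10 (add /qg 42): {"g":{"ig":51,"k":53,"l":25,"pxs":3,"vry":3,"x":63},"j":61,"qg":42,"rmu":[46,83,62,49,57]}
After op 11 (replace /rmu/4 46): {"g":{"ig":51,"k":53,"l":25,"pxs":3,"vry":3,"x":63},"j":61,"qg":42,"rmu":[46,83,62,49,46]}
After op 12 (remove /g/pxs): {"g":{"ig":51,"k":53,"l":25,"vry":3,"x":63},"j":61,"qg":42,"rmu":[46,83,62,49,46]}
After op 13 (replace /g/vry 36): {"g":{"ig":51,"k":53,"l":25,"vry":36,"x":63},"j":61,"qg":42,"rmu":[46,83,62,49,46]}
After op 14 (remove /g/ig): {"g":{"k":53,"l":25,"vry":36,"x":63},"j":61,"qg":42,"rmu":[46,83,62,49,46]}
After op 15 (replace /rmu 62): {"g":{"k":53,"l":25,"vry":36,"x":63},"j":61,"qg":42,"rmu":62}
After op 16 (replace /g/x 79): {"g":{"k":53,"l":25,"vry":36,"x":79},"j":61,"qg":42,"rmu":62}
After op 17 (add /g/x 43): {"g":{"k":53,"l":25,"vry":36,"x":43},"j":61,"qg":42,"rmu":62}
After op 18 (remove /rmu): {"g":{"k":53,"l":25,"vry":36,"x":43},"j":61,"qg":42}
After op 19 (replace /g/l 90): {"g":{"k":53,"l":90,"vry":36,"x":43},"j":61,"qg":42}
After op 20 (replace /g/k 28): {"g":{"k":28,"l":90,"vry":36,"x":43},"j":61,"qg":42}
After op 21 (add /g/bh 6): {"g":{"bh":6,"k":28,"l":90,"vry":36,"x":43},"j":61,"qg":42}
After op 22 (add /kwx 13): {"g":{"bh":6,"k":28,"l":90,"vry":36,"x":43},"j":61,"kwx":13,"qg":42}
Size at path /g: 5

Answer: 5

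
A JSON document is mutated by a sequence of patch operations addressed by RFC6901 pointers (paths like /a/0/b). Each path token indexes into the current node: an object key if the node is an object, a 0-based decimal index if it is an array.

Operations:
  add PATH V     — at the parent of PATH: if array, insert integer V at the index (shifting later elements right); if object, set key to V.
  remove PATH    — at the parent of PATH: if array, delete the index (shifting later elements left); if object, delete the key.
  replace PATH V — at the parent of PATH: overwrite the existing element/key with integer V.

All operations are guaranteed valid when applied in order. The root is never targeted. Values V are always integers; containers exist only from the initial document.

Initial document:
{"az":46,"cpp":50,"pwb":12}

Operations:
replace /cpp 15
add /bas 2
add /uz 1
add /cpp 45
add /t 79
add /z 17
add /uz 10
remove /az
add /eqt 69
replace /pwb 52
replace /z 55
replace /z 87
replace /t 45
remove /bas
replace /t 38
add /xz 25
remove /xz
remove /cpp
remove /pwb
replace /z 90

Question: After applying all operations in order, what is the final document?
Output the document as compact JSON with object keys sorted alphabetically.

After op 1 (replace /cpp 15): {"az":46,"cpp":15,"pwb":12}
After op 2 (add /bas 2): {"az":46,"bas":2,"cpp":15,"pwb":12}
After op 3 (add /uz 1): {"az":46,"bas":2,"cpp":15,"pwb":12,"uz":1}
After op 4 (add /cpp 45): {"az":46,"bas":2,"cpp":45,"pwb":12,"uz":1}
After op 5 (add /t 79): {"az":46,"bas":2,"cpp":45,"pwb":12,"t":79,"uz":1}
After op 6 (add /z 17): {"az":46,"bas":2,"cpp":45,"pwb":12,"t":79,"uz":1,"z":17}
After op 7 (add /uz 10): {"az":46,"bas":2,"cpp":45,"pwb":12,"t":79,"uz":10,"z":17}
After op 8 (remove /az): {"bas":2,"cpp":45,"pwb":12,"t":79,"uz":10,"z":17}
After op 9 (add /eqt 69): {"bas":2,"cpp":45,"eqt":69,"pwb":12,"t":79,"uz":10,"z":17}
After op 10 (replace /pwb 52): {"bas":2,"cpp":45,"eqt":69,"pwb":52,"t":79,"uz":10,"z":17}
After op 11 (replace /z 55): {"bas":2,"cpp":45,"eqt":69,"pwb":52,"t":79,"uz":10,"z":55}
After op 12 (replace /z 87): {"bas":2,"cpp":45,"eqt":69,"pwb":52,"t":79,"uz":10,"z":87}
After op 13 (replace /t 45): {"bas":2,"cpp":45,"eqt":69,"pwb":52,"t":45,"uz":10,"z":87}
After op 14 (remove /bas): {"cpp":45,"eqt":69,"pwb":52,"t":45,"uz":10,"z":87}
After op 15 (replace /t 38): {"cpp":45,"eqt":69,"pwb":52,"t":38,"uz":10,"z":87}
After op 16 (add /xz 25): {"cpp":45,"eqt":69,"pwb":52,"t":38,"uz":10,"xz":25,"z":87}
After op 17 (remove /xz): {"cpp":45,"eqt":69,"pwb":52,"t":38,"uz":10,"z":87}
After op 18 (remove /cpp): {"eqt":69,"pwb":52,"t":38,"uz":10,"z":87}
After op 19 (remove /pwb): {"eqt":69,"t":38,"uz":10,"z":87}
After op 20 (replace /z 90): {"eqt":69,"t":38,"uz":10,"z":90}

Answer: {"eqt":69,"t":38,"uz":10,"z":90}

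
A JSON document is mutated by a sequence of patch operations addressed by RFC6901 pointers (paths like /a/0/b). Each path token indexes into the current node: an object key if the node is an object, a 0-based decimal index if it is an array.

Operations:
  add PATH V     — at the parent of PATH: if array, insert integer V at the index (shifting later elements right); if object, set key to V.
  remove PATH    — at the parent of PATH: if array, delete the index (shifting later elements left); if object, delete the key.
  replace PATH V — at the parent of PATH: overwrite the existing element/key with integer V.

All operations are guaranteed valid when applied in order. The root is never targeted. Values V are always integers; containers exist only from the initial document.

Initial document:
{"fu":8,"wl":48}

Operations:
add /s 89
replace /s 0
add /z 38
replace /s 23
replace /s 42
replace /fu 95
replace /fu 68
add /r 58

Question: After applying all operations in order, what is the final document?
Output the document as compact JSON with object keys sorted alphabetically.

Answer: {"fu":68,"r":58,"s":42,"wl":48,"z":38}

Derivation:
After op 1 (add /s 89): {"fu":8,"s":89,"wl":48}
After op 2 (replace /s 0): {"fu":8,"s":0,"wl":48}
After op 3 (add /z 38): {"fu":8,"s":0,"wl":48,"z":38}
After op 4 (replace /s 23): {"fu":8,"s":23,"wl":48,"z":38}
After op 5 (replace /s 42): {"fu":8,"s":42,"wl":48,"z":38}
After op 6 (replace /fu 95): {"fu":95,"s":42,"wl":48,"z":38}
After op 7 (replace /fu 68): {"fu":68,"s":42,"wl":48,"z":38}
After op 8 (add /r 58): {"fu":68,"r":58,"s":42,"wl":48,"z":38}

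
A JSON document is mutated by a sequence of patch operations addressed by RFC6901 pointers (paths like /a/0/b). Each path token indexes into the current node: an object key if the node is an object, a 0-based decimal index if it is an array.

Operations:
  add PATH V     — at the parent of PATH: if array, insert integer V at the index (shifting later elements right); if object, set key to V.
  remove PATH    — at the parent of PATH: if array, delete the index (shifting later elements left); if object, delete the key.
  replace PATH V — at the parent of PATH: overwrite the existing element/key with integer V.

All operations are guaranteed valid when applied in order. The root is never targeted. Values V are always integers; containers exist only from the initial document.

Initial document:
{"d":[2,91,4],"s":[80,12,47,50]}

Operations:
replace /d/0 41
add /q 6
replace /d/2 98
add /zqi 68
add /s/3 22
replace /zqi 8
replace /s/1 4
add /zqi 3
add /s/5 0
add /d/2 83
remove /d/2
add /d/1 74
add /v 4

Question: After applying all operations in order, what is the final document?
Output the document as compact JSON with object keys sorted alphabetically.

After op 1 (replace /d/0 41): {"d":[41,91,4],"s":[80,12,47,50]}
After op 2 (add /q 6): {"d":[41,91,4],"q":6,"s":[80,12,47,50]}
After op 3 (replace /d/2 98): {"d":[41,91,98],"q":6,"s":[80,12,47,50]}
After op 4 (add /zqi 68): {"d":[41,91,98],"q":6,"s":[80,12,47,50],"zqi":68}
After op 5 (add /s/3 22): {"d":[41,91,98],"q":6,"s":[80,12,47,22,50],"zqi":68}
After op 6 (replace /zqi 8): {"d":[41,91,98],"q":6,"s":[80,12,47,22,50],"zqi":8}
After op 7 (replace /s/1 4): {"d":[41,91,98],"q":6,"s":[80,4,47,22,50],"zqi":8}
After op 8 (add /zqi 3): {"d":[41,91,98],"q":6,"s":[80,4,47,22,50],"zqi":3}
After op 9 (add /s/5 0): {"d":[41,91,98],"q":6,"s":[80,4,47,22,50,0],"zqi":3}
After op 10 (add /d/2 83): {"d":[41,91,83,98],"q":6,"s":[80,4,47,22,50,0],"zqi":3}
After op 11 (remove /d/2): {"d":[41,91,98],"q":6,"s":[80,4,47,22,50,0],"zqi":3}
After op 12 (add /d/1 74): {"d":[41,74,91,98],"q":6,"s":[80,4,47,22,50,0],"zqi":3}
After op 13 (add /v 4): {"d":[41,74,91,98],"q":6,"s":[80,4,47,22,50,0],"v":4,"zqi":3}

Answer: {"d":[41,74,91,98],"q":6,"s":[80,4,47,22,50,0],"v":4,"zqi":3}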